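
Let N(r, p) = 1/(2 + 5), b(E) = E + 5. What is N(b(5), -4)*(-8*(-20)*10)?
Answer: 1600/7 ≈ 228.57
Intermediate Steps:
b(E) = 5 + E
N(r, p) = ⅐ (N(r, p) = 1/7 = ⅐)
N(b(5), -4)*(-8*(-20)*10) = (-8*(-20)*10)/7 = (160*10)/7 = (⅐)*1600 = 1600/7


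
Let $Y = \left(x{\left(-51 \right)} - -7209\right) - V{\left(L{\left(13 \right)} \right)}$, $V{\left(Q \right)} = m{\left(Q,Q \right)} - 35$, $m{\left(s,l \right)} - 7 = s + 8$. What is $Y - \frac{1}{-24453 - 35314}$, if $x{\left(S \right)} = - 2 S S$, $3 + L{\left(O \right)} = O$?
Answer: $\frac{120550040}{59767} \approx 2017.0$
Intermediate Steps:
$L{\left(O \right)} = -3 + O$
$m{\left(s,l \right)} = 15 + s$ ($m{\left(s,l \right)} = 7 + \left(s + 8\right) = 7 + \left(8 + s\right) = 15 + s$)
$x{\left(S \right)} = - 2 S^{2}$
$V{\left(Q \right)} = -20 + Q$ ($V{\left(Q \right)} = \left(15 + Q\right) - 35 = -20 + Q$)
$Y = 2017$ ($Y = \left(- 2 \left(-51\right)^{2} - -7209\right) - \left(-20 + \left(-3 + 13\right)\right) = \left(\left(-2\right) 2601 + 7209\right) - \left(-20 + 10\right) = \left(-5202 + 7209\right) - -10 = 2007 + 10 = 2017$)
$Y - \frac{1}{-24453 - 35314} = 2017 - \frac{1}{-24453 - 35314} = 2017 - \frac{1}{-59767} = 2017 - - \frac{1}{59767} = 2017 + \frac{1}{59767} = \frac{120550040}{59767}$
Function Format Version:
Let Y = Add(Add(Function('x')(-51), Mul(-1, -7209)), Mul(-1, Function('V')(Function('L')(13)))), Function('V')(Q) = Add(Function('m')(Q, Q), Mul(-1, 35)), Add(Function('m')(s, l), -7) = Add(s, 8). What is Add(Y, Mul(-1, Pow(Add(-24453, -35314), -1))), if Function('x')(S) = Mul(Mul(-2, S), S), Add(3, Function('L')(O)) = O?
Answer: Rational(120550040, 59767) ≈ 2017.0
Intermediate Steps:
Function('L')(O) = Add(-3, O)
Function('m')(s, l) = Add(15, s) (Function('m')(s, l) = Add(7, Add(s, 8)) = Add(7, Add(8, s)) = Add(15, s))
Function('x')(S) = Mul(-2, Pow(S, 2))
Function('V')(Q) = Add(-20, Q) (Function('V')(Q) = Add(Add(15, Q), Mul(-1, 35)) = Add(Add(15, Q), -35) = Add(-20, Q))
Y = 2017 (Y = Add(Add(Mul(-2, Pow(-51, 2)), Mul(-1, -7209)), Mul(-1, Add(-20, Add(-3, 13)))) = Add(Add(Mul(-2, 2601), 7209), Mul(-1, Add(-20, 10))) = Add(Add(-5202, 7209), Mul(-1, -10)) = Add(2007, 10) = 2017)
Add(Y, Mul(-1, Pow(Add(-24453, -35314), -1))) = Add(2017, Mul(-1, Pow(Add(-24453, -35314), -1))) = Add(2017, Mul(-1, Pow(-59767, -1))) = Add(2017, Mul(-1, Rational(-1, 59767))) = Add(2017, Rational(1, 59767)) = Rational(120550040, 59767)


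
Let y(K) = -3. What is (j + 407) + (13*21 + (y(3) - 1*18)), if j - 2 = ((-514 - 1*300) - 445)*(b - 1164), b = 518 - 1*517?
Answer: 1464878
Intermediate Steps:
b = 1 (b = 518 - 517 = 1)
j = 1464219 (j = 2 + ((-514 - 1*300) - 445)*(1 - 1164) = 2 + ((-514 - 300) - 445)*(-1163) = 2 + (-814 - 445)*(-1163) = 2 - 1259*(-1163) = 2 + 1464217 = 1464219)
(j + 407) + (13*21 + (y(3) - 1*18)) = (1464219 + 407) + (13*21 + (-3 - 1*18)) = 1464626 + (273 + (-3 - 18)) = 1464626 + (273 - 21) = 1464626 + 252 = 1464878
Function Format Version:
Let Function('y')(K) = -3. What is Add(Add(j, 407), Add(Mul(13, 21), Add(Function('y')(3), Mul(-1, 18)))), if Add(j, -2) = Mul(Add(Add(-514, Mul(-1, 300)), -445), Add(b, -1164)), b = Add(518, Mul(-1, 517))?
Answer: 1464878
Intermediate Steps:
b = 1 (b = Add(518, -517) = 1)
j = 1464219 (j = Add(2, Mul(Add(Add(-514, Mul(-1, 300)), -445), Add(1, -1164))) = Add(2, Mul(Add(Add(-514, -300), -445), -1163)) = Add(2, Mul(Add(-814, -445), -1163)) = Add(2, Mul(-1259, -1163)) = Add(2, 1464217) = 1464219)
Add(Add(j, 407), Add(Mul(13, 21), Add(Function('y')(3), Mul(-1, 18)))) = Add(Add(1464219, 407), Add(Mul(13, 21), Add(-3, Mul(-1, 18)))) = Add(1464626, Add(273, Add(-3, -18))) = Add(1464626, Add(273, -21)) = Add(1464626, 252) = 1464878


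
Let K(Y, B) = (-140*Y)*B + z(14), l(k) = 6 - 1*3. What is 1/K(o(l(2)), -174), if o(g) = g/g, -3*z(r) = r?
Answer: 3/73066 ≈ 4.1059e-5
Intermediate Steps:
l(k) = 3 (l(k) = 6 - 3 = 3)
z(r) = -r/3
o(g) = 1
K(Y, B) = -14/3 - 140*B*Y (K(Y, B) = (-140*Y)*B - 1/3*14 = -140*B*Y - 14/3 = -14/3 - 140*B*Y)
1/K(o(l(2)), -174) = 1/(-14/3 - 140*(-174)*1) = 1/(-14/3 + 24360) = 1/(73066/3) = 3/73066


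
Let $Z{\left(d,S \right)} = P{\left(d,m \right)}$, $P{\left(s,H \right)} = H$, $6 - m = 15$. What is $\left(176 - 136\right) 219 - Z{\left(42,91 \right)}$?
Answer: $8769$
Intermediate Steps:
$m = -9$ ($m = 6 - 15 = -9$)
$Z{\left(d,S \right)} = -9$
$\left(176 - 136\right) 219 - Z{\left(42,91 \right)} = \left(176 - 136\right) 219 - -9 = 40 \cdot 219 + 9 = 8760 + 9 = 8769$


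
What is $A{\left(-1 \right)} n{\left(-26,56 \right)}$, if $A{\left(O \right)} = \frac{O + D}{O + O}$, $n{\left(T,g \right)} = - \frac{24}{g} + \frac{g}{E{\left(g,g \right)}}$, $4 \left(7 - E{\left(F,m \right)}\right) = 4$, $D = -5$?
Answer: $\frac{187}{7} \approx 26.714$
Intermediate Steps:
$E{\left(F,m \right)} = 6$ ($E{\left(F,m \right)} = 7 - 1 = 6$)
$n{\left(T,g \right)} = - \frac{24}{g} + \frac{g}{6}$
$A{\left(O \right)} = \frac{-5 + O}{2 O}$ ($A{\left(O \right)} = \frac{O - 5}{O + O} = \frac{-5 + O}{2 O}$)
$A{\left(-1 \right)} n{\left(-26,56 \right)} = \frac{-5 - 1}{2 \left(-1\right)} \left(- \frac{24}{56} + \frac{1}{6} \cdot 56\right) = \frac{1}{2} \left(-1\right) \left(-6\right) \left(\left(-24\right) \frac{1}{56} + \frac{28}{3}\right) = 3 \left(- \frac{3}{7} + \frac{28}{3}\right) = 3 \cdot \frac{187}{21} = \frac{187}{7}$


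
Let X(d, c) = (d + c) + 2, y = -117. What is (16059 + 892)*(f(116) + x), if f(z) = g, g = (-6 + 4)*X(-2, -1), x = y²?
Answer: 232076141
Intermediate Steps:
X(d, c) = 2 + c + d (X(d, c) = (c + d) + 2 = 2 + c + d)
x = 13689 (x = (-117)² = 13689)
g = 2 (g = (-6 + 4)*(2 - 1 - 2) = -2*(-1) = 2)
f(z) = 2
(16059 + 892)*(f(116) + x) = (16059 + 892)*(2 + 13689) = 16951*13691 = 232076141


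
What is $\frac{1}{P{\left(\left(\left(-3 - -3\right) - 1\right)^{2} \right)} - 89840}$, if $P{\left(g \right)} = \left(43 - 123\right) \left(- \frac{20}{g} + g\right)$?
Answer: $- \frac{1}{88320} \approx -1.1322 \cdot 10^{-5}$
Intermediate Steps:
$P{\left(g \right)} = - 80 g + \frac{1600}{g}$ ($P{\left(g \right)} = - 80 \left(g - \frac{20}{g}\right) = - 80 g + \frac{1600}{g}$)
$\frac{1}{P{\left(\left(\left(-3 - -3\right) - 1\right)^{2} \right)} - 89840} = \frac{1}{\left(- 80 \left(\left(-3 - -3\right) - 1\right)^{2} + \frac{1600}{\left(\left(-3 - -3\right) - 1\right)^{2}}\right) - 89840} = \frac{1}{\left(- 80 \left(\left(-3 + 3\right) - 1\right)^{2} + \frac{1600}{\left(\left(-3 + 3\right) - 1\right)^{2}}\right) - 89840} = \frac{1}{\left(- 80 \left(0 - 1\right)^{2} + \frac{1600}{\left(0 - 1\right)^{2}}\right) - 89840} = \frac{1}{\left(- 80 \left(-1\right)^{2} + \frac{1600}{\left(-1\right)^{2}}\right) - 89840} = \frac{1}{\left(\left(-80\right) 1 + \frac{1600}{1}\right) - 89840} = \frac{1}{\left(-80 + 1600 \cdot 1\right) - 89840} = \frac{1}{\left(-80 + 1600\right) - 89840} = \frac{1}{1520 - 89840} = \frac{1}{-88320} = - \frac{1}{88320}$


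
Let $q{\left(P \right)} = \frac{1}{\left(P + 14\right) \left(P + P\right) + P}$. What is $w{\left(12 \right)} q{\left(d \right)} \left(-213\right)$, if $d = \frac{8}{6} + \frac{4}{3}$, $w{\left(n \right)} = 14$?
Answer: $- \frac{13419}{412} \approx -32.57$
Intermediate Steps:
$d = \frac{8}{3}$ ($d = 8 \cdot \frac{1}{6} + 4 \cdot \frac{1}{3} = \frac{4}{3} + \frac{4}{3} = \frac{8}{3} \approx 2.6667$)
$q{\left(P \right)} = \frac{1}{P + 2 P \left(14 + P\right)}$ ($q{\left(P \right)} = \frac{1}{\left(14 + P\right) 2 P + P} = \frac{1}{2 P \left(14 + P\right) + P} = \frac{1}{P + 2 P \left(14 + P\right)}$)
$w{\left(12 \right)} q{\left(d \right)} \left(-213\right) = 14 \frac{1}{\frac{8}{3} \left(29 + 2 \cdot \frac{8}{3}\right)} \left(-213\right) = 14 \frac{3}{8 \left(29 + \frac{16}{3}\right)} \left(-213\right) = 14 \frac{3}{8 \cdot \frac{103}{3}} \left(-213\right) = 14 \cdot \frac{3}{8} \cdot \frac{3}{103} \left(-213\right) = 14 \cdot \frac{9}{824} \left(-213\right) = \frac{63}{412} \left(-213\right) = - \frac{13419}{412}$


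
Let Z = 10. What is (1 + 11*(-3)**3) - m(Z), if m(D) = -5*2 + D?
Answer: -296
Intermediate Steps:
m(D) = -10 + D
(1 + 11*(-3)**3) - m(Z) = (1 + 11*(-3)**3) - (-10 + 10) = (1 + 11*(-27)) - 1*0 = (1 - 297) + 0 = -296 + 0 = -296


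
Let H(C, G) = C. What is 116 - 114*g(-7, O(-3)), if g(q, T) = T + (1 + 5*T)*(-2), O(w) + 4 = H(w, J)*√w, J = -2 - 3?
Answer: -3760 - 3078*I*√3 ≈ -3760.0 - 5331.3*I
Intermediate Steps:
J = -5
O(w) = -4 + w^(3/2) (O(w) = -4 + w*√w = -4 + w^(3/2))
g(q, T) = -2 - 9*T (g(q, T) = T + (-2 - 10*T) = -2 - 9*T)
116 - 114*g(-7, O(-3)) = 116 - 114*(-2 - 9*(-4 + (-3)^(3/2))) = 116 - 114*(-2 - 9*(-4 - 3*I*√3)) = 116 - 114*(-2 + (36 + 27*I*√3)) = 116 - 114*(34 + 27*I*√3) = 116 + (-3876 - 3078*I*√3) = -3760 - 3078*I*√3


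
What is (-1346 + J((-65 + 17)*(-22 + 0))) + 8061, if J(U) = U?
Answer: 7771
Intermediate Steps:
(-1346 + J((-65 + 17)*(-22 + 0))) + 8061 = (-1346 + (-65 + 17)*(-22 + 0)) + 8061 = (-1346 - 48*(-22)) + 8061 = (-1346 + 1056) + 8061 = -290 + 8061 = 7771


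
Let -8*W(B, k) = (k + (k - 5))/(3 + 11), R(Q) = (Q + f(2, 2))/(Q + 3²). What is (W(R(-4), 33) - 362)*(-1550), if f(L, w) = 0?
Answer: 31468875/56 ≈ 5.6194e+5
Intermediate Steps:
R(Q) = Q/(9 + Q) (R(Q) = (Q + 0)/(Q + 3²) = Q/(Q + 9) = Q/(9 + Q))
W(B, k) = 5/112 - k/56 (W(B, k) = -(k + (k - 5))/(8*(3 + 11)) = -(k + (-5 + k))/(8*14) = -(-5 + 2*k)/(8*14) = -(-5/14 + k/7)/8 = 5/112 - k/56)
(W(R(-4), 33) - 362)*(-1550) = ((5/112 - 1/56*33) - 362)*(-1550) = ((5/112 - 33/56) - 362)*(-1550) = (-61/112 - 362)*(-1550) = -40605/112*(-1550) = 31468875/56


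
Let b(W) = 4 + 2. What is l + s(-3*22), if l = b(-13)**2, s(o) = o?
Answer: -30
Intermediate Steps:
b(W) = 6
l = 36 (l = 6**2 = 36)
l + s(-3*22) = 36 - 3*22 = 36 - 66 = -30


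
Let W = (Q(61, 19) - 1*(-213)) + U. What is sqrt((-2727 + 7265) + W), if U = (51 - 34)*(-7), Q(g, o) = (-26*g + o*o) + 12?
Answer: sqrt(3419) ≈ 58.472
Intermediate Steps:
Q(g, o) = 12 + o**2 - 26*g (Q(g, o) = (-26*g + o**2) + 12 = (o**2 - 26*g) + 12 = 12 + o**2 - 26*g)
U = -119 (U = 17*(-7) = -119)
W = -1119 (W = ((12 + 19**2 - 26*61) - 1*(-213)) - 119 = ((12 + 361 - 1586) + 213) - 119 = (-1213 + 213) - 119 = -1000 - 119 = -1119)
sqrt((-2727 + 7265) + W) = sqrt((-2727 + 7265) - 1119) = sqrt(4538 - 1119) = sqrt(3419)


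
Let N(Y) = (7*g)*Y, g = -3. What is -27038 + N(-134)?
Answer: -24224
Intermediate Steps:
N(Y) = -21*Y (N(Y) = (7*(-3))*Y = -21*Y)
-27038 + N(-134) = -27038 - 21*(-134) = -27038 + 2814 = -24224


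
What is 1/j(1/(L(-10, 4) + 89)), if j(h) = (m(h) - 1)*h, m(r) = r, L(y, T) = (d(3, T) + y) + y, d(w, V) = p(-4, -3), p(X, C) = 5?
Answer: -5476/73 ≈ -75.014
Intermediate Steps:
d(w, V) = 5
L(y, T) = 5 + 2*y (L(y, T) = (5 + y) + y = 5 + 2*y)
j(h) = h*(-1 + h) (j(h) = (h - 1)*h = (-1 + h)*h = h*(-1 + h))
1/j(1/(L(-10, 4) + 89)) = 1/((-1 + 1/((5 + 2*(-10)) + 89))/((5 + 2*(-10)) + 89)) = 1/((-1 + 1/((5 - 20) + 89))/((5 - 20) + 89)) = 1/((-1 + 1/(-15 + 89))/(-15 + 89)) = 1/((-1 + 1/74)/74) = 1/((1/74)*(-73/74)) = 1/(-73/5476) = -5476/73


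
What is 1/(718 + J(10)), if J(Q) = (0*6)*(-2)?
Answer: 1/718 ≈ 0.0013928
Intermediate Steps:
J(Q) = 0 (J(Q) = 0*(-2) = 0)
1/(718 + J(10)) = 1/(718 + 0) = 1/718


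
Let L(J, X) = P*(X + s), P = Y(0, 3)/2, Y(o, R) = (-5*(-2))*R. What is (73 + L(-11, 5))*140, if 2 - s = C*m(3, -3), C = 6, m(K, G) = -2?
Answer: 50120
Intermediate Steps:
Y(o, R) = 10*R
s = 14 (s = 2 - 6*(-2) = 2 - 1*(-12) = 2 + 12 = 14)
P = 15 (P = (10*3)/2 = 30*(½) = 15)
L(J, X) = 210 + 15*X (L(J, X) = 15*(X + 14) = 15*(14 + X) = 210 + 15*X)
(73 + L(-11, 5))*140 = (73 + (210 + 15*5))*140 = (73 + (210 + 75))*140 = (73 + 285)*140 = 358*140 = 50120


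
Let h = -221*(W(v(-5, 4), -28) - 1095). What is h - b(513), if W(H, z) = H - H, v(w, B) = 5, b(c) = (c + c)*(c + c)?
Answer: -810681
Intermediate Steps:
b(c) = 4*c**2 (b(c) = (2*c)*(2*c) = 4*c**2)
W(H, z) = 0
h = 241995 (h = -221*(0 - 1095) = -221*(-1095) = 241995)
h - b(513) = 241995 - 4*513**2 = 241995 - 4*263169 = 241995 - 1*1052676 = 241995 - 1052676 = -810681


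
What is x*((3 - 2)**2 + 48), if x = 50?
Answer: 2450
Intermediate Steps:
x*((3 - 2)**2 + 48) = 50*((3 - 2)**2 + 48) = 50*(1**2 + 48) = 50*(1 + 48) = 50*49 = 2450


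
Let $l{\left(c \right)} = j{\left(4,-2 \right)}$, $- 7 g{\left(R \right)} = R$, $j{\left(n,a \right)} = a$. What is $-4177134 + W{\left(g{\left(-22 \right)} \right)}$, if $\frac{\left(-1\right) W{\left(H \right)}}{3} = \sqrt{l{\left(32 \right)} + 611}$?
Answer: $-4177134 - 3 \sqrt{609} \approx -4.1772 \cdot 10^{6}$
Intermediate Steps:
$g{\left(R \right)} = - \frac{R}{7}$
$l{\left(c \right)} = -2$
$W{\left(H \right)} = - 3 \sqrt{609}$ ($W{\left(H \right)} = - 3 \sqrt{-2 + 611} = - 3 \sqrt{609}$)
$-4177134 + W{\left(g{\left(-22 \right)} \right)} = -4177134 - 3 \sqrt{609}$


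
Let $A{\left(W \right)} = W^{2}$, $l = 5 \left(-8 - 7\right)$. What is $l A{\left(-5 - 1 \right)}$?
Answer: $-2700$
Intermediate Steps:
$l = -75$ ($l = 5 \left(-15\right) = -75$)
$l A{\left(-5 - 1 \right)} = - 75 \left(-5 - 1\right)^{2} = - 75 \left(-6\right)^{2} = \left(-75\right) 36 = -2700$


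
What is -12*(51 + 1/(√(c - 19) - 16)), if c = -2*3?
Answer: -171780/281 + 60*I/281 ≈ -611.32 + 0.21352*I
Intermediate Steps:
c = -6
-12*(51 + 1/(√(c - 19) - 16)) = -12*(51 + 1/(√(-6 - 19) - 16)) = -12*(51 + 1/(√(-25) - 16)) = -12*(51 + 1/(5*I - 16)) = -12*(51 + 1/(-16 + 5*I)) = -12*(51 + (-16 - 5*I)/281) = -612 - 12*(-16 - 5*I)/281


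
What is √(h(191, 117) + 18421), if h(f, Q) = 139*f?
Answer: √44970 ≈ 212.06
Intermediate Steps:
√(h(191, 117) + 18421) = √(139*191 + 18421) = √(26549 + 18421) = √44970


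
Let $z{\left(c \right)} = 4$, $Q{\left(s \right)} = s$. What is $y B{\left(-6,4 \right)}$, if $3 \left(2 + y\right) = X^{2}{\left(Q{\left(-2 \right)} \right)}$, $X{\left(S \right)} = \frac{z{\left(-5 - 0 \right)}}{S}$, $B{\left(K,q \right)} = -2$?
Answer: $\frac{4}{3} \approx 1.3333$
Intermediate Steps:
$X{\left(S \right)} = \frac{4}{S}$
$y = - \frac{2}{3}$ ($y = -2 + \frac{\left(\frac{4}{-2}\right)^{2}}{3} = -2 + \frac{\left(4 \left(- \frac{1}{2}\right)\right)^{2}}{3} = -2 + \frac{\left(-2\right)^{2}}{3} = -2 + \frac{1}{3} \cdot 4 = -2 + \frac{4}{3} = - \frac{2}{3} \approx -0.66667$)
$y B{\left(-6,4 \right)} = \left(- \frac{2}{3}\right) \left(-2\right) = \frac{4}{3}$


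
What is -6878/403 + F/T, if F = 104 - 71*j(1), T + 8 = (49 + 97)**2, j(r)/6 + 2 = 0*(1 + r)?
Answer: -36542789/2146781 ≈ -17.022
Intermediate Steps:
j(r) = -12 (j(r) = -12 + 6*(0*(1 + r)) = -12 + 6*0 = -12 + 0 = -12)
T = 21308 (T = -8 + (49 + 97)**2 = -8 + 146**2 = -8 + 21316 = 21308)
F = 956 (F = 104 - 71*(-12) = 104 + 852 = 956)
-6878/403 + F/T = -6878/403 + 956/21308 = -6878*1/403 + 956*(1/21308) = -6878/403 + 239/5327 = -36542789/2146781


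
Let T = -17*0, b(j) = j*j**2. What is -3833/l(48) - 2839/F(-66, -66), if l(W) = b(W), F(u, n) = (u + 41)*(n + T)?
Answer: -53382523/30412800 ≈ -1.7553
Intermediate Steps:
b(j) = j**3
T = 0
F(u, n) = n*(41 + u) (F(u, n) = (u + 41)*(n + 0) = (41 + u)*n = n*(41 + u))
l(W) = W**3
-3833/l(48) - 2839/F(-66, -66) = -3833/(48**3) - 2839*(-1/(66*(41 - 66))) = -3833/110592 - 2839/((-66*(-25))) = -3833*1/110592 - 2839/1650 = -3833/110592 - 2839*1/1650 = -3833/110592 - 2839/1650 = -53382523/30412800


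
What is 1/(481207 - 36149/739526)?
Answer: 739526/355865051733 ≈ 2.0781e-6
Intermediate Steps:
1/(481207 - 36149/739526) = 1/(355865051733/739526) = 739526/355865051733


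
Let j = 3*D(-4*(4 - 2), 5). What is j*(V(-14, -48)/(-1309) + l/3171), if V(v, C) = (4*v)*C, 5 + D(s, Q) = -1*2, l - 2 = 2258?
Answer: 795044/28237 ≈ 28.156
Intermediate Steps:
l = 2260 (l = 2 + 2258 = 2260)
D(s, Q) = -7 (D(s, Q) = -5 - 1*2 = -5 - 2 = -7)
V(v, C) = 4*C*v
j = -21 (j = 3*(-7) = -21)
j*(V(-14, -48)/(-1309) + l/3171) = -21*((4*(-48)*(-14))/(-1309) + 2260/3171) = -21*(2688*(-1/1309) + 2260*(1/3171)) = -21*(-384/187 + 2260/3171) = -21*(-795044/592977) = 795044/28237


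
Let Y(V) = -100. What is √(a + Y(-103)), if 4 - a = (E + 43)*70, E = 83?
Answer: 2*I*√2229 ≈ 94.425*I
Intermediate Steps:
a = -8816 (a = 4 - (83 + 43)*70 = 4 - 126*70 = 4 - 1*8820 = 4 - 8820 = -8816)
√(a + Y(-103)) = √(-8816 - 100) = √(-8916) = 2*I*√2229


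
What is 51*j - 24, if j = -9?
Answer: -483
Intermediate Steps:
51*j - 24 = 51*(-9) - 24 = -459 - 24 = -483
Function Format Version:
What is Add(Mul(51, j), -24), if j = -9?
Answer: -483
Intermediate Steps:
Add(Mul(51, j), -24) = Add(Mul(51, -9), -24) = Add(-459, -24) = -483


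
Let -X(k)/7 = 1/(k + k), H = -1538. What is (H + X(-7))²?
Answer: 9455625/4 ≈ 2.3639e+6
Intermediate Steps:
X(k) = -7/(2*k) (X(k) = -7/(k + k) = -7*1/(2*k) = -7/(2*k))
(H + X(-7))² = (-1538 - 7/2/(-7))² = (-1538 - 7/2*(-⅐))² = (-1538 + ½)² = (-3075/2)² = 9455625/4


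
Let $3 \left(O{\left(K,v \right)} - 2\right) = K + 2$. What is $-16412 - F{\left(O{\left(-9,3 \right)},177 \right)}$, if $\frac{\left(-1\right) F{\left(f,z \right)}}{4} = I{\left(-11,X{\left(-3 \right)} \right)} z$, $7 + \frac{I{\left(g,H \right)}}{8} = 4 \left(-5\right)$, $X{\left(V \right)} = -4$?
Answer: $-169340$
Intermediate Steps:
$O{\left(K,v \right)} = \frac{8}{3} + \frac{K}{3}$ ($O{\left(K,v \right)} = 2 + \frac{K + 2}{3} = 2 + \frac{2 + K}{3} = 2 + \left(\frac{2}{3} + \frac{K}{3}\right) = \frac{8}{3} + \frac{K}{3}$)
$I{\left(g,H \right)} = -216$ ($I{\left(g,H \right)} = -56 + 8 \cdot 4 \left(-5\right) = -56 + 8 \left(-20\right) = -56 - 160 = -216$)
$F{\left(f,z \right)} = 864 z$ ($F{\left(f,z \right)} = - 4 \left(- 216 z\right) = 864 z$)
$-16412 - F{\left(O{\left(-9,3 \right)},177 \right)} = -16412 - 864 \cdot 177 = -16412 - 152928 = -169340$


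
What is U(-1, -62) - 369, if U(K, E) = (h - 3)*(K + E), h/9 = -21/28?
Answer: 981/4 ≈ 245.25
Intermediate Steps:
h = -27/4 (h = 9*(-21/28) = 9*(-21*1/28) = 9*(-3/4) = -27/4 ≈ -6.7500)
U(K, E) = -39*E/4 - 39*K/4 (U(K, E) = (-27/4 - 3)*(K + E) = -39*(E + K)/4 = -39*E/4 - 39*K/4)
U(-1, -62) - 369 = (-39/4*(-62) - 39/4*(-1)) - 369 = (1209/2 + 39/4) - 369 = 2457/4 - 369 = 981/4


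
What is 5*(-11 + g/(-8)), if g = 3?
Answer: -455/8 ≈ -56.875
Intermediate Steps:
5*(-11 + g/(-8)) = 5*(-11 + 3/(-8)) = 5*(-11 + 3*(-⅛)) = 5*(-11 - 3/8) = 5*(-91/8) = -455/8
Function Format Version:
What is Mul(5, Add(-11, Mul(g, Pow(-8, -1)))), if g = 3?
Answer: Rational(-455, 8) ≈ -56.875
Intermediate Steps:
Mul(5, Add(-11, Mul(g, Pow(-8, -1)))) = Mul(5, Add(-11, Mul(3, Pow(-8, -1)))) = Mul(5, Add(-11, Mul(3, Rational(-1, 8)))) = Mul(5, Add(-11, Rational(-3, 8))) = Mul(5, Rational(-91, 8)) = Rational(-455, 8)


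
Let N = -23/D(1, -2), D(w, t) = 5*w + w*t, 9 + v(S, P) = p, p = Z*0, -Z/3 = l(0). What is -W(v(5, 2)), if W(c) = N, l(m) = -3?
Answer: 23/3 ≈ 7.6667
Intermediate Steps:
Z = 9 (Z = -3*(-3) = 9)
p = 0 (p = 9*0 = 0)
v(S, P) = -9 (v(S, P) = -9 + 0 = -9)
D(w, t) = 5*w + t*w
N = -23/3 (N = -23/(5 - 2) = -23/(1*3) = -23/3 ≈ -7.6667)
W(c) = -23/3
-W(v(5, 2)) = -1*(-23/3) = 23/3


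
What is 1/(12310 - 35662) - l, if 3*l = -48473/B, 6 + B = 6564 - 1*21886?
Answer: -47166145/44742432 ≈ -1.0542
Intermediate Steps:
B = -15328 (B = -6 + (6564 - 1*21886) = -6 + (6564 - 21886) = -6 - 15322 = -15328)
l = 48473/45984 (l = (-48473/(-15328))/3 = (-48473*(-1/15328))/3 = (⅓)*(48473/15328) = 48473/45984 ≈ 1.0541)
1/(12310 - 35662) - l = 1/(12310 - 35662) - 1*48473/45984 = 1/(-23352) - 48473/45984 = -1/23352 - 48473/45984 = -47166145/44742432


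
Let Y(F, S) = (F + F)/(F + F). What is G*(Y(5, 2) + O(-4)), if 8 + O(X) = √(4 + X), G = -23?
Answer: 161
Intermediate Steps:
Y(F, S) = 1 (Y(F, S) = (2*F)/((2*F)) = (2*F)*(1/(2*F)) = 1)
O(X) = -8 + √(4 + X)
G*(Y(5, 2) + O(-4)) = -23*(1 + (-8 + √(4 - 4))) = -23*(1 + (-8 + √0)) = -23*(1 + (-8 + 0)) = -23*(1 - 8) = -23*(-7) = 161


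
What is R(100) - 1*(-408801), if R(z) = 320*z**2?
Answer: 3608801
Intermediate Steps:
R(100) - 1*(-408801) = 320*100**2 - 1*(-408801) = 320*10000 + 408801 = 3200000 + 408801 = 3608801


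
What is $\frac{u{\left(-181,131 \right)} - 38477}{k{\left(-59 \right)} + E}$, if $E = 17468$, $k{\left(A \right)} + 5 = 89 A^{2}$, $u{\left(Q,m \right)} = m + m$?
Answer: $- \frac{38215}{327272} \approx -0.11677$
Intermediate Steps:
$u{\left(Q,m \right)} = 2 m$
$k{\left(A \right)} = -5 + 89 A^{2}$
$\frac{u{\left(-181,131 \right)} - 38477}{k{\left(-59 \right)} + E} = \frac{2 \cdot 131 - 38477}{\left(-5 + 89 \left(-59\right)^{2}\right) + 17468} = \frac{262 - 38477}{\left(-5 + 89 \cdot 3481\right) + 17468} = - \frac{38215}{\left(-5 + 309809\right) + 17468} = - \frac{38215}{309804 + 17468} = - \frac{38215}{327272}$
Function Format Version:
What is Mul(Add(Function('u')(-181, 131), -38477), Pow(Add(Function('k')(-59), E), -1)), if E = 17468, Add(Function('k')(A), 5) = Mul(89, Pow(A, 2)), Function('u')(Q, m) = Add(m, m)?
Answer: Rational(-38215, 327272) ≈ -0.11677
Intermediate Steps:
Function('u')(Q, m) = Mul(2, m)
Function('k')(A) = Add(-5, Mul(89, Pow(A, 2)))
Mul(Add(Function('u')(-181, 131), -38477), Pow(Add(Function('k')(-59), E), -1)) = Mul(Add(Mul(2, 131), -38477), Pow(Add(Add(-5, Mul(89, Pow(-59, 2))), 17468), -1)) = Mul(Add(262, -38477), Pow(Add(Add(-5, Mul(89, 3481)), 17468), -1)) = Mul(-38215, Pow(Add(Add(-5, 309809), 17468), -1)) = Mul(-38215, Pow(Add(309804, 17468), -1)) = Mul(-38215, Pow(327272, -1)) = Mul(-38215, Rational(1, 327272)) = Rational(-38215, 327272)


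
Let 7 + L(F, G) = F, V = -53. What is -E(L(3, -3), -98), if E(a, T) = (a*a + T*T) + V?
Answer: -9567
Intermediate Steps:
L(F, G) = -7 + F
E(a, T) = -53 + T² + a² (E(a, T) = (a*a + T*T) - 53 = (a² + T²) - 53 = (T² + a²) - 53 = -53 + T² + a²)
-E(L(3, -3), -98) = -(-53 + (-98)² + (-7 + 3)²) = -(-53 + 9604 + (-4)²) = -(-53 + 9604 + 16) = -1*9567 = -9567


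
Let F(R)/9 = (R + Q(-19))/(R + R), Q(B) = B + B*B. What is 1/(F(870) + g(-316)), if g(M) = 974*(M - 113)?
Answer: -145/60586761 ≈ -2.3933e-6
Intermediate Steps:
Q(B) = B + B²
F(R) = 9*(342 + R)/(2*R) (F(R) = 9*((R - 19*(1 - 19))/(R + R)) = 9*((R - 19*(-18))/((2*R))) = 9*((R + 342)*(1/(2*R))) = 9*((342 + R)*(1/(2*R))) = 9*((342 + R)/(2*R)) = 9*(342 + R)/(2*R))
g(M) = -110062 + 974*M (g(M) = 974*(-113 + M) = -110062 + 974*M)
1/(F(870) + g(-316)) = 1/((9/2 + 1539/870) + (-110062 + 974*(-316))) = 1/((9/2 + 1539*(1/870)) + (-110062 - 307784)) = 1/((9/2 + 513/290) - 417846) = 1/(909/145 - 417846) = 1/(-60586761/145) = -145/60586761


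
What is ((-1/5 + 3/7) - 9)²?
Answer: 94249/1225 ≈ 76.938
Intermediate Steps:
((-1/5 + 3/7) - 9)² = ((-1*⅕ + 3*(⅐)) - 9)² = ((-⅕ + 3/7) - 9)² = (8/35 - 9)² = (-307/35)² = 94249/1225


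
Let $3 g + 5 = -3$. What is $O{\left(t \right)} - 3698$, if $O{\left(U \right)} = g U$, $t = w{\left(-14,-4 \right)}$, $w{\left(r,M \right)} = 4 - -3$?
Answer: $- \frac{11150}{3} \approx -3716.7$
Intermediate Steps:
$g = - \frac{8}{3}$ ($g = - \frac{5}{3} + \frac{1}{3} \left(-3\right) = - \frac{5}{3} - 1 = - \frac{8}{3} \approx -2.6667$)
$w{\left(r,M \right)} = 7$ ($w{\left(r,M \right)} = 4 + 3 = 7$)
$t = 7$
$O{\left(U \right)} = - \frac{8 U}{3}$
$O{\left(t \right)} - 3698 = \left(- \frac{8}{3}\right) 7 - 3698 = - \frac{56}{3} - 3698 = - \frac{11150}{3}$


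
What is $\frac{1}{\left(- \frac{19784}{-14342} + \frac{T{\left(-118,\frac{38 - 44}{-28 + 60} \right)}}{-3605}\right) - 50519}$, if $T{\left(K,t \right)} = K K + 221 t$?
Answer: $- \frac{413623280}{20896856741451} \approx -1.9794 \cdot 10^{-5}$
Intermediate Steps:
$T{\left(K,t \right)} = K^{2} + 221 t$
$\frac{1}{\left(- \frac{19784}{-14342} + \frac{T{\left(-118,\frac{38 - 44}{-28 + 60} \right)}}{-3605}\right) - 50519} = \frac{1}{\left(- \frac{19784}{-14342} + \frac{\left(-118\right)^{2} + 221 \frac{38 - 44}{-28 + 60}}{-3605}\right) - 50519} = \frac{1}{\left(\left(-19784\right) \left(- \frac{1}{14342}\right) + \left(13924 + 221 \left(- \frac{6}{32}\right)\right) \left(- \frac{1}{3605}\right)\right) - 50519} = \frac{1}{\left(\frac{9892}{7171} + \left(13924 + 221 \left(\left(-6\right) \frac{1}{32}\right)\right) \left(- \frac{1}{3605}\right)\right) - 50519} = \frac{1}{\left(\frac{9892}{7171} + \left(13924 + 221 \left(- \frac{3}{16}\right)\right) \left(- \frac{1}{3605}\right)\right) - 50519} = \frac{1}{\left(\frac{9892}{7171} + \left(13924 - \frac{663}{16}\right) \left(- \frac{1}{3605}\right)\right) - 50519} = \frac{1}{\left(\frac{9892}{7171} + \frac{222121}{16} \left(- \frac{1}{3605}\right)\right) - 50519} = \frac{1}{\left(\frac{9892}{7171} - \frac{222121}{57680}\right) - 50519} = \frac{1}{- \frac{1022259131}{413623280} - 50519} = \frac{1}{- \frac{20896856741451}{413623280}} = - \frac{413623280}{20896856741451}$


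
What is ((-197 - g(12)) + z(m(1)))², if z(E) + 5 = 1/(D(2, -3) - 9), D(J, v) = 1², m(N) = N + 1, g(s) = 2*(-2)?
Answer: 2512225/64 ≈ 39254.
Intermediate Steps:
g(s) = -4
m(N) = 1 + N
D(J, v) = 1
z(E) = -41/8 (z(E) = -5 + 1/(1 - 9) = -5 + 1/(-8) = -5 - ⅛ = -41/8)
((-197 - g(12)) + z(m(1)))² = ((-197 - 1*(-4)) - 41/8)² = ((-197 + 4) - 41/8)² = (-193 - 41/8)² = (-1585/8)² = 2512225/64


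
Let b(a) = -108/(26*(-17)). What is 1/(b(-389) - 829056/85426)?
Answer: -9439573/89304186 ≈ -0.10570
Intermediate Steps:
b(a) = 54/221 (b(a) = -108/(-442) = -108*(-1/442) = 54/221)
1/(b(-389) - 829056/85426) = 1/(54/221 - 829056/85426) = 1/(54/221 - 829056*1/85426) = 1/(54/221 - 414528/42713) = 1/(-89304186/9439573) = -9439573/89304186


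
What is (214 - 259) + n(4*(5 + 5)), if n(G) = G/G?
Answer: -44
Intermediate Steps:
n(G) = 1
(214 - 259) + n(4*(5 + 5)) = (214 - 259) + 1 = -45 + 1 = -44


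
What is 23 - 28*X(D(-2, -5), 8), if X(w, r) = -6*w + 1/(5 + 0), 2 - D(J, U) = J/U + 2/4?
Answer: 1011/5 ≈ 202.20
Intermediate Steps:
D(J, U) = 3/2 - J/U (D(J, U) = 2 - (J/U + 2/4) = 2 - (J/U + 2*(¼)) = 2 - (J/U + ½) = 2 - (½ + J/U) = 2 + (-½ - J/U) = 3/2 - J/U)
X(w, r) = ⅕ - 6*w (X(w, r) = -6*w + 1/5 = -6*w + ⅕ = ⅕ - 6*w)
23 - 28*X(D(-2, -5), 8) = 23 - 28*(⅕ - 6*(3/2 - 1*(-2)/(-5))) = 23 - 28*(⅕ - 6*(3/2 - 1*(-2)*(-⅕))) = 23 - 28*(⅕ - 6*(3/2 - ⅖)) = 23 - 28*(⅕ - 6*11/10) = 23 - 28*(⅕ - 33/5) = 23 - 28*(-32/5) = 23 + 896/5 = 1011/5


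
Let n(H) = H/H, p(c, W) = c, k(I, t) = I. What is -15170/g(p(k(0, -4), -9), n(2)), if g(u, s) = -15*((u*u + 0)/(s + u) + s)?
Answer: 3034/3 ≈ 1011.3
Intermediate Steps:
n(H) = 1
g(u, s) = -15*s - 15*u²/(s + u) (g(u, s) = -15*((u² + 0)/(s + u) + s) = -15*(u²/(s + u) + s) = -15*(s + u²/(s + u)) = -15*s - 15*u²/(s + u))
-15170/g(p(k(0, -4), -9), n(2)) = -15170*(1 + 0)/(15*(-1*1² - 1*0² - 1*1*0)) = -15170*1/(15*(-1*1 - 1*0 + 0)) = -15170*1/(15*(-1 + 0 + 0)) = -15170/(15*1*(-1)) = -15170/(-15) = -15170*(-1/15) = 3034/3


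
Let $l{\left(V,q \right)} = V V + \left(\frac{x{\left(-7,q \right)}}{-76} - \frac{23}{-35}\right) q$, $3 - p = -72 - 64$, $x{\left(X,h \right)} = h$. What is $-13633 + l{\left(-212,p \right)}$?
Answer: $\frac{82853997}{2660} \approx 31148.0$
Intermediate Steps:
$p = 139$ ($p = 3 - \left(-72 - 64\right) = 3 - -136 = 3 + 136 = 139$)
$l{\left(V,q \right)} = V^{2} + q \left(\frac{23}{35} - \frac{q}{76}\right)$ ($l{\left(V,q \right)} = V V + \left(\frac{q}{-76} - \frac{23}{-35}\right) q = V^{2} + \left(q \left(- \frac{1}{76}\right) - - \frac{23}{35}\right) q = V^{2} + \left(- \frac{q}{76} + \frac{23}{35}\right) q = V^{2} + \left(\frac{23}{35} - \frac{q}{76}\right) q = V^{2} + q \left(\frac{23}{35} - \frac{q}{76}\right)$)
$-13633 + l{\left(-212,p \right)} = -13633 + \left(\left(-212\right)^{2} - \frac{139^{2}}{76} + \frac{23}{35} \cdot 139\right) = -13633 + \left(44944 - \frac{19321}{76} + \frac{3197}{35}\right) = -13633 + \frac{119117777}{2660} = \frac{82853997}{2660}$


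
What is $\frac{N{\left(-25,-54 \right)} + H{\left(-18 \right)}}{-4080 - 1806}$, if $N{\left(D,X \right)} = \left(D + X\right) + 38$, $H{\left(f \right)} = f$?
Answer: $\frac{59}{5886} \approx 0.010024$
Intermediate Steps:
$N{\left(D,X \right)} = 38 + D + X$
$\frac{N{\left(-25,-54 \right)} + H{\left(-18 \right)}}{-4080 - 1806} = \frac{\left(38 - 25 - 54\right) - 18}{-4080 - 1806} = \frac{-41 - 18}{-5886} = \left(-59\right) \left(- \frac{1}{5886}\right) = \frac{59}{5886}$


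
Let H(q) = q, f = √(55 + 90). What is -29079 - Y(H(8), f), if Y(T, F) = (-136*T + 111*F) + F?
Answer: -27991 - 112*√145 ≈ -29340.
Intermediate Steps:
f = √145 ≈ 12.042
Y(T, F) = -136*T + 112*F
-29079 - Y(H(8), f) = -29079 - (-136*8 + 112*√145) = -29079 - (-1088 + 112*√145) = -29079 + (1088 - 112*√145) = -27991 - 112*√145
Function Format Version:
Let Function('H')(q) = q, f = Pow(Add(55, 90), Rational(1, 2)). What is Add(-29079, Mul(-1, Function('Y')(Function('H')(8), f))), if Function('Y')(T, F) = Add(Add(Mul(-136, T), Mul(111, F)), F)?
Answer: Add(-27991, Mul(-112, Pow(145, Rational(1, 2)))) ≈ -29340.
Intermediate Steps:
f = Pow(145, Rational(1, 2)) ≈ 12.042
Function('Y')(T, F) = Add(Mul(-136, T), Mul(112, F))
Add(-29079, Mul(-1, Function('Y')(Function('H')(8), f))) = Add(-29079, Mul(-1, Add(Mul(-136, 8), Mul(112, Pow(145, Rational(1, 2)))))) = Add(-29079, Mul(-1, Add(-1088, Mul(112, Pow(145, Rational(1, 2)))))) = Add(-29079, Add(1088, Mul(-112, Pow(145, Rational(1, 2))))) = Add(-27991, Mul(-112, Pow(145, Rational(1, 2))))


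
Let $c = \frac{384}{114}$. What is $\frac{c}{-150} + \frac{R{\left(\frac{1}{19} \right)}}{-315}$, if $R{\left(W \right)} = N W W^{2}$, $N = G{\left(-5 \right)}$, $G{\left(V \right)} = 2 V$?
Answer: $- \frac{242542}{10802925} \approx -0.022452$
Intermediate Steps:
$N = -10$ ($N = 2 \left(-5\right) = -10$)
$c = \frac{64}{19}$ ($c = 384 \cdot \frac{1}{114} = \frac{64}{19} \approx 3.3684$)
$R{\left(W \right)} = - 10 W^{3}$ ($R{\left(W \right)} = - 10 W W^{2} = - 10 W^{3}$)
$\frac{c}{-150} + \frac{R{\left(\frac{1}{19} \right)}}{-315} = \frac{64}{19 \left(-150\right)} + \frac{\left(-10\right) \left(\frac{1}{19}\right)^{3}}{-315} = \frac{64}{19} \left(- \frac{1}{150}\right) + - \frac{10}{6859} \left(- \frac{1}{315}\right) = - \frac{32}{1425} + \left(-10\right) \frac{1}{6859} \left(- \frac{1}{315}\right) = - \frac{32}{1425} - - \frac{2}{432117} = - \frac{32}{1425} + \frac{2}{432117} = - \frac{242542}{10802925}$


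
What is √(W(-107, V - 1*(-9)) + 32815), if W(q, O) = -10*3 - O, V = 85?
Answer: √32691 ≈ 180.81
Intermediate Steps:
W(q, O) = -30 - O
√(W(-107, V - 1*(-9)) + 32815) = √((-30 - (85 - 1*(-9))) + 32815) = √((-30 - (85 + 9)) + 32815) = √((-30 - 1*94) + 32815) = √((-30 - 94) + 32815) = √(-124 + 32815) = √32691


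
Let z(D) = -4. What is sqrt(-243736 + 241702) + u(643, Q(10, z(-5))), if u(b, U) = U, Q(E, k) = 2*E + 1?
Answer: 21 + 3*I*sqrt(226) ≈ 21.0 + 45.1*I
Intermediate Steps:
Q(E, k) = 1 + 2*E
sqrt(-243736 + 241702) + u(643, Q(10, z(-5))) = sqrt(-243736 + 241702) + (1 + 2*10) = sqrt(-2034) + (1 + 20) = 3*I*sqrt(226) + 21 = 21 + 3*I*sqrt(226)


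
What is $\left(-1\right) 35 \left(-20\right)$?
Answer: $700$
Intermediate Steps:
$\left(-1\right) 35 \left(-20\right) = \left(-35\right) \left(-20\right) = 700$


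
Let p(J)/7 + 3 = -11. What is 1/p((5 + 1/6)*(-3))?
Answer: -1/98 ≈ -0.010204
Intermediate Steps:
p(J) = -98 (p(J) = -21 + 7*(-11) = -21 - 77 = -98)
1/p((5 + 1/6)*(-3)) = 1/(-98) = -1/98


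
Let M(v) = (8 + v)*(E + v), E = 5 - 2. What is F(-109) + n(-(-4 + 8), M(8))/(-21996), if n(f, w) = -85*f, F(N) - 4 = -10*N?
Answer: 6015821/5499 ≈ 1094.0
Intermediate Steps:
E = 3
F(N) = 4 - 10*N
M(v) = (3 + v)*(8 + v) (M(v) = (8 + v)*(3 + v) = (3 + v)*(8 + v))
F(-109) + n(-(-4 + 8), M(8))/(-21996) = (4 - 10*(-109)) - (-85)*(-4 + 8)/(-21996) = (4 + 1090) - (-85)*4*(-1/21996) = 1094 - 85*(-4)*(-1/21996) = 1094 + 340*(-1/21996) = 1094 - 85/5499 = 6015821/5499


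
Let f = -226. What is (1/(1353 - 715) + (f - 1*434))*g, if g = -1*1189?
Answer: 17264239/22 ≈ 7.8474e+5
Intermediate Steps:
g = -1189
(1/(1353 - 715) + (f - 1*434))*g = (1/(1353 - 715) + (-226 - 1*434))*(-1189) = (1/638 + (-226 - 434))*(-1189) = (1/638 - 660)*(-1189) = -421079/638*(-1189) = 17264239/22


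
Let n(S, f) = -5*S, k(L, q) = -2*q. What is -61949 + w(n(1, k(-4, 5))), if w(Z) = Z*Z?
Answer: -61924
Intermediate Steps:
w(Z) = Z²
-61949 + w(n(1, k(-4, 5))) = -61949 + (-5*1)² = -61949 + (-5)² = -61949 + 25 = -61924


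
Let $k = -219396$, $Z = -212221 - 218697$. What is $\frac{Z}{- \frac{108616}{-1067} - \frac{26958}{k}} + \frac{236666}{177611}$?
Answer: $- \frac{2985172811930144414}{706260672524757} \approx -4226.7$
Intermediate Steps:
$Z = -430918$
$\frac{Z}{- \frac{108616}{-1067} - \frac{26958}{k}} + \frac{236666}{177611} = - \frac{430918}{- \frac{108616}{-1067} - \frac{26958}{-219396}} + \frac{236666}{177611} = - \frac{430918}{\left(-108616\right) \left(- \frac{1}{1067}\right) - - \frac{4493}{36566}} + 236666 \cdot \frac{1}{177611} = - \frac{430918}{\frac{108616}{1067} + \frac{4493}{36566}} + \frac{236666}{177611} = - \frac{430918}{\frac{3976446687}{39015922}} + \frac{236666}{177611} = \left(-430918\right) \frac{39015922}{3976446687} + \frac{236666}{177611} = - \frac{16812663076396}{3976446687} + \frac{236666}{177611} = - \frac{2985172811930144414}{706260672524757}$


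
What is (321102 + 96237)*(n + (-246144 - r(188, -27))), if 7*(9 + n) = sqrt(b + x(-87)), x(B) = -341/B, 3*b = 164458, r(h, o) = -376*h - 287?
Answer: -73108611342 + 4797*sqrt(414957201)/7 ≈ -7.3095e+10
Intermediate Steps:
r(h, o) = -287 - 376*h
b = 164458/3 (b = (1/3)*164458 = 164458/3 ≈ 54819.)
n = -9 + sqrt(414957201)/609 (n = -9 + sqrt(164458/3 - 341/(-87))/7 = -9 + sqrt(164458/3 - 341*(-1/87))/7 = -9 + sqrt(164458/3 + 341/87)/7 = -9 + sqrt(4769623/87)/7 = -9 + (sqrt(414957201)/87)/7 = -9 + sqrt(414957201)/609 ≈ 24.449)
(321102 + 96237)*(n + (-246144 - r(188, -27))) = (321102 + 96237)*((-9 + sqrt(414957201)/609) + (-246144 - (-287 - 376*188))) = 417339*((-9 + sqrt(414957201)/609) + (-246144 - (-287 - 70688))) = 417339*((-9 + sqrt(414957201)/609) + (-246144 - 1*(-70975))) = 417339*((-9 + sqrt(414957201)/609) + (-246144 + 70975)) = 417339*((-9 + sqrt(414957201)/609) - 175169) = 417339*(-175178 + sqrt(414957201)/609) = -73108611342 + 4797*sqrt(414957201)/7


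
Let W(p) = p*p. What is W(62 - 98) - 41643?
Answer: -40347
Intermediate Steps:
W(p) = p**2
W(62 - 98) - 41643 = (62 - 98)**2 - 41643 = (-36)**2 - 41643 = 1296 - 41643 = -40347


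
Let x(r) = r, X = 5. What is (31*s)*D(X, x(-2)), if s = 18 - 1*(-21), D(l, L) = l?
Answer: 6045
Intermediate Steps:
s = 39 (s = 18 + 21 = 39)
(31*s)*D(X, x(-2)) = (31*39)*5 = 1209*5 = 6045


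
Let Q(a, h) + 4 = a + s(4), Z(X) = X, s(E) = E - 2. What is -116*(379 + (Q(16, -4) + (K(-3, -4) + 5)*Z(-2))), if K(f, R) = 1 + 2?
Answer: -43732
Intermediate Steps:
s(E) = -2 + E
K(f, R) = 3
Q(a, h) = -2 + a (Q(a, h) = -4 + (a + (-2 + 4)) = -4 + (a + 2) = -4 + (2 + a) = -2 + a)
-116*(379 + (Q(16, -4) + (K(-3, -4) + 5)*Z(-2))) = -116*(379 + ((-2 + 16) + (3 + 5)*(-2))) = -116*(379 + (14 + 8*(-2))) = -116*(379 + (14 - 16)) = -116*(379 - 2) = -116*377 = -43732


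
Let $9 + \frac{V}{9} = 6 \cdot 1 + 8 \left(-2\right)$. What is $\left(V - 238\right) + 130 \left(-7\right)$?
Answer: $-1319$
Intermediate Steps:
$V = -171$ ($V = -81 + 9 \left(6 \cdot 1 + 8 \left(-2\right)\right) = -81 + 9 \left(6 - 16\right) = -81 + 9 \left(-10\right) = -81 - 90 = -171$)
$\left(V - 238\right) + 130 \left(-7\right) = \left(-171 - 238\right) + 130 \left(-7\right) = \left(-171 - 238\right) - 910 = -409 - 910 = -1319$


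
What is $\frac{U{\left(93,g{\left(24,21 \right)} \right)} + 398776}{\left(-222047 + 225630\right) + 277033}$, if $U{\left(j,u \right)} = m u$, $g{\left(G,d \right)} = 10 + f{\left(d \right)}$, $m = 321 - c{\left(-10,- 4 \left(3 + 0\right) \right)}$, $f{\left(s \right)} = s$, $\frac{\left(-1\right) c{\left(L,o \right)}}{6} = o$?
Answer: $\frac{406495}{280616} \approx 1.4486$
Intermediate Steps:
$c{\left(L,o \right)} = - 6 o$
$m = 249$ ($m = 321 - - 6 \left(- 4 \left(3 + 0\right)\right) = 321 - - 6 \left(\left(-4\right) 3\right) = 321 - \left(-6\right) \left(-12\right) = 321 - 72 = 249$)
$g{\left(G,d \right)} = 10 + d$
$U{\left(j,u \right)} = 249 u$
$\frac{U{\left(93,g{\left(24,21 \right)} \right)} + 398776}{\left(-222047 + 225630\right) + 277033} = \frac{249 \left(10 + 21\right) + 398776}{\left(-222047 + 225630\right) + 277033} = \frac{249 \cdot 31 + 398776}{3583 + 277033} = \frac{7719 + 398776}{280616} = 406495 \cdot \frac{1}{280616} = \frac{406495}{280616}$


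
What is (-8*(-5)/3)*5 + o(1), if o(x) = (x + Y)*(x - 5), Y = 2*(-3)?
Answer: 260/3 ≈ 86.667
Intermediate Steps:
Y = -6
o(x) = (-6 + x)*(-5 + x) (o(x) = (x - 6)*(x - 5) = (-6 + x)*(-5 + x))
(-8*(-5)/3)*5 + o(1) = (-8*(-5)/3)*5 + (30 + 1**2 - 11*1) = (40*(1/3))*5 + (30 + 1 - 11) = (40/3)*5 + 20 = 200/3 + 20 = 260/3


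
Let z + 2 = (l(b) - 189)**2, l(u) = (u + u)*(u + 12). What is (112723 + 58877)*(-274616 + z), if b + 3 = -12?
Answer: -45442597200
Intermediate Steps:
b = -15 (b = -3 - 12 = -15)
l(u) = 2*u*(12 + u) (l(u) = (2*u)*(12 + u) = 2*u*(12 + u))
z = 9799 (z = -2 + (2*(-15)*(12 - 15) - 189)**2 = -2 + (2*(-15)*(-3) - 189)**2 = -2 + (90 - 189)**2 = -2 + (-99)**2 = -2 + 9801 = 9799)
(112723 + 58877)*(-274616 + z) = (112723 + 58877)*(-274616 + 9799) = 171600*(-264817) = -45442597200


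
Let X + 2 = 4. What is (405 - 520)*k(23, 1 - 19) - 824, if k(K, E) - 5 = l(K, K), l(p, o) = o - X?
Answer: -3814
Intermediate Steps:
X = 2 (X = -2 + 4 = 2)
l(p, o) = -2 + o (l(p, o) = o - 1*2 = o - 2 = -2 + o)
k(K, E) = 3 + K (k(K, E) = 5 + (-2 + K) = 3 + K)
(405 - 520)*k(23, 1 - 19) - 824 = (405 - 520)*(3 + 23) - 824 = -115*26 - 824 = -2990 - 824 = -3814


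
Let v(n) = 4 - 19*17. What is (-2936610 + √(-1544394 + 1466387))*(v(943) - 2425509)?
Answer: 7123710763080 - 2425828*I*√78007 ≈ 7.1237e+12 - 6.7753e+8*I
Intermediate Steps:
v(n) = -319 (v(n) = 4 - 323 = -319)
(-2936610 + √(-1544394 + 1466387))*(v(943) - 2425509) = (-2936610 + √(-1544394 + 1466387))*(-319 - 2425509) = (-2936610 + √(-78007))*(-2425828) = (-2936610 + I*√78007)*(-2425828) = 7123710763080 - 2425828*I*√78007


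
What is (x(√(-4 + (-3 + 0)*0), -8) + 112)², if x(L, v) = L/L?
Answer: 12769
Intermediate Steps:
x(L, v) = 1
(x(√(-4 + (-3 + 0)*0), -8) + 112)² = (1 + 112)² = 113² = 12769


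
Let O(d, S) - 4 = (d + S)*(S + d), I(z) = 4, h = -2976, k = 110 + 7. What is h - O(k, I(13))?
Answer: -17621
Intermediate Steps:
k = 117
O(d, S) = 4 + (S + d)**2 (O(d, S) = 4 + (d + S)*(S + d) = 4 + (S + d)*(S + d) = 4 + (S + d)**2)
h - O(k, I(13)) = -2976 - (4 + (4 + 117)**2) = -2976 - (4 + 121**2) = -2976 - (4 + 14641) = -2976 - 1*14645 = -2976 - 14645 = -17621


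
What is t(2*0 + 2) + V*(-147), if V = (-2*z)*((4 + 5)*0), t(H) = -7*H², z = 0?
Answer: -28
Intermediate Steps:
V = 0 (V = (-2*0)*((4 + 5)*0) = 0*(9*0) = 0*0 = 0)
t(2*0 + 2) + V*(-147) = -7*(2*0 + 2)² + 0*(-147) = -7*(0 + 2)² + 0 = -7*2² + 0 = -7*4 + 0 = -28 + 0 = -28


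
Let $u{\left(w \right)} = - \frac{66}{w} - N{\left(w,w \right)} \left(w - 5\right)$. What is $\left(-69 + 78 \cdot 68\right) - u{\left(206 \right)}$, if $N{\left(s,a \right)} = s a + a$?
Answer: $\frac{883356564}{103} \approx 8.5763 \cdot 10^{6}$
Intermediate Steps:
$N{\left(s,a \right)} = a + a s$ ($N{\left(s,a \right)} = a s + a = a + a s$)
$u{\left(w \right)} = - \frac{66}{w} - w \left(1 + w\right) \left(-5 + w\right)$ ($u{\left(w \right)} = - \frac{66}{w} - w \left(1 + w\right) \left(w - 5\right) = - \frac{66}{w} - w \left(1 + w\right) \left(-5 + w\right)$)
$\left(-69 + 78 \cdot 68\right) - u{\left(206 \right)} = \left(-69 + 78 \cdot 68\right) - \frac{-66 - 206^{2} \left(1 + 206\right) \left(-5 + 206\right)}{206} = \left(-69 + 5304\right) - \frac{-66 - 42436 \cdot 207 \cdot 201}{206} = 5235 - \frac{-66 - 1765634652}{206} = 5235 - \frac{1}{206} \left(-1765634718\right) = 5235 - - \frac{882817359}{103} = 5235 + \frac{882817359}{103} = \frac{883356564}{103}$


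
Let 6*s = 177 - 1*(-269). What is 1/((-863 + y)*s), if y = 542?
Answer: -1/23861 ≈ -4.1909e-5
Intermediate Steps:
s = 223/3 (s = (177 - 1*(-269))/6 = (177 + 269)/6 = (⅙)*446 = 223/3 ≈ 74.333)
1/((-863 + y)*s) = 1/((-863 + 542)*(223/3)) = (3/223)/(-321) = -1/321*3/223 = -1/23861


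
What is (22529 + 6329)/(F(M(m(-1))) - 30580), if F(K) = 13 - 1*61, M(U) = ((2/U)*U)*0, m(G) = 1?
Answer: -14429/15314 ≈ -0.94221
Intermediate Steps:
M(U) = 0 (M(U) = 2*0 = 0)
F(K) = -48 (F(K) = 13 - 61 = -48)
(22529 + 6329)/(F(M(m(-1))) - 30580) = (22529 + 6329)/(-48 - 30580) = 28858/(-30628) = 28858*(-1/30628) = -14429/15314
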